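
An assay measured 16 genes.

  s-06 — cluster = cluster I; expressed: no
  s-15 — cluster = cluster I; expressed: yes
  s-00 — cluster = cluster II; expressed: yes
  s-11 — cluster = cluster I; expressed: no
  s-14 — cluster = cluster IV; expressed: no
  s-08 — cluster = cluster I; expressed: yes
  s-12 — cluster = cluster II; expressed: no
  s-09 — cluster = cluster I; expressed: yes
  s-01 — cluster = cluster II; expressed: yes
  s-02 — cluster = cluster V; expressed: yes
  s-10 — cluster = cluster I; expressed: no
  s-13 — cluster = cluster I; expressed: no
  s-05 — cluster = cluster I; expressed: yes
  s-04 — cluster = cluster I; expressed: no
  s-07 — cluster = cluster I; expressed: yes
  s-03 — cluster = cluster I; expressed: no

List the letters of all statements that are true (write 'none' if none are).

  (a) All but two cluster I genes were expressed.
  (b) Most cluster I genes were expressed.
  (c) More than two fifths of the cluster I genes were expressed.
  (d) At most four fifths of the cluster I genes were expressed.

(c), (d)

|A| = 11, |A ∩ B| = 5, |A ∖ B| = 6.
(a) |A ∖ B| = 2: fails.
(b) |A ∩ B| > |A ∖ B|: fails.
(c) |A ∩ B| / |A| > 2/5: holds.
(d) |A ∩ B| / |A| ≤ 4/5: holds.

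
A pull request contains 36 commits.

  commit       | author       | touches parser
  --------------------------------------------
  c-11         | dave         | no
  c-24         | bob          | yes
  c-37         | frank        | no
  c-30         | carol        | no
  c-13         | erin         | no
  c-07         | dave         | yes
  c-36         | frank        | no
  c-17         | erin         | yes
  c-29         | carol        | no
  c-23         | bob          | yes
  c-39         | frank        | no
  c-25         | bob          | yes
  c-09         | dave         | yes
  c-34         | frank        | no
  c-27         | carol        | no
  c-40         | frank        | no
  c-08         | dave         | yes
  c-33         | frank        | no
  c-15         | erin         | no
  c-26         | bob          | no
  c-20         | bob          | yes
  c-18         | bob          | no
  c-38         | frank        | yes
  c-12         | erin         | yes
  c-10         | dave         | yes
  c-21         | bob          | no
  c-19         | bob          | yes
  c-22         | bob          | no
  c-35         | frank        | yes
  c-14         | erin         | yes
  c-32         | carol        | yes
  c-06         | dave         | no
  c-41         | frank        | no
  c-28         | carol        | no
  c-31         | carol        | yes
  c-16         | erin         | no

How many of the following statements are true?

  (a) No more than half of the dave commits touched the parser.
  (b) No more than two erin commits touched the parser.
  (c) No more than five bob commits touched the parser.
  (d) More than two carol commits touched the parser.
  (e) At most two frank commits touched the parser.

2

(a) dave: |A| = 6, |A ∩ B| = 4; needs |A ∩ B| ≤ |A ∖ B| — false.
(b) erin: |A| = 6, |A ∩ B| = 3; needs |A ∩ B| ≤ 2 — false.
(c) bob: |A| = 9, |A ∩ B| = 5; needs |A ∩ B| ≤ 5 — true.
(d) carol: |A| = 6, |A ∩ B| = 2; needs |A ∩ B| > 2 — false.
(e) frank: |A| = 9, |A ∩ B| = 2; needs |A ∩ B| ≤ 2 — true.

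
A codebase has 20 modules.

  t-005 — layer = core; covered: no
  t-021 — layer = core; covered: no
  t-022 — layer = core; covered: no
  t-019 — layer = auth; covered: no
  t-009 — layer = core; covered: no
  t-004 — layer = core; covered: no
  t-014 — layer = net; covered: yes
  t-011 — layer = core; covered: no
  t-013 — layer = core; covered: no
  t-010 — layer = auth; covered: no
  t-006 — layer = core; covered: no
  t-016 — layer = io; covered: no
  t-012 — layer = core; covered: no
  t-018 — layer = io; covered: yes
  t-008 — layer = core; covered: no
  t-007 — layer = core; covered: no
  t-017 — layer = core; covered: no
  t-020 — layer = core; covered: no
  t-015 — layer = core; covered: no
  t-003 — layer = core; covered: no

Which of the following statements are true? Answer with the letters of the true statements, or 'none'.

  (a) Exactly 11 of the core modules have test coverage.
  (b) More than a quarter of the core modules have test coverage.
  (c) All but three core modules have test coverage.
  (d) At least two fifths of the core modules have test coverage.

none

|A| = 15, |A ∩ B| = 0, |A ∖ B| = 15.
(a) |A ∩ B| = 11: fails.
(b) |A ∩ B| / |A| > 1/4: fails.
(c) |A ∖ B| = 3: fails.
(d) |A ∩ B| / |A| ≥ 2/5: fails.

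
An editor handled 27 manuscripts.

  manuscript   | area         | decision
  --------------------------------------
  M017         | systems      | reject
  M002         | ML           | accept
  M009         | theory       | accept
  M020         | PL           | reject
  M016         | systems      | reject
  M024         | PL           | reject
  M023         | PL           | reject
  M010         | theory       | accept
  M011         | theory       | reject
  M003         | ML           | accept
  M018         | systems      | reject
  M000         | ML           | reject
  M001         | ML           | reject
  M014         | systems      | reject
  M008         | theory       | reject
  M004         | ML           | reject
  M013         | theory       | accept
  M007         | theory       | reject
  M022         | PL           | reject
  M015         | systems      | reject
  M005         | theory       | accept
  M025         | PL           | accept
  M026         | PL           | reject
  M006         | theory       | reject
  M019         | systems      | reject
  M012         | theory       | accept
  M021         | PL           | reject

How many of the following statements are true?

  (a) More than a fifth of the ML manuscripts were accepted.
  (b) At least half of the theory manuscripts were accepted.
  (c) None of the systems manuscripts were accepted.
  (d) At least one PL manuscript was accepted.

4

(a) ML: |A| = 5, |A ∩ B| = 2; needs |A ∩ B| / |A| > 1/5 — true.
(b) theory: |A| = 9, |A ∩ B| = 5; needs |A ∩ B| ≥ |A ∖ B| — true.
(c) systems: |A| = 6, |A ∩ B| = 0; needs A ∩ B = ∅ (|A ∩ B| = 0) — true.
(d) PL: |A| = 7, |A ∩ B| = 1; needs A ∩ B ≠ ∅ (|A ∩ B| ≥ 1) — true.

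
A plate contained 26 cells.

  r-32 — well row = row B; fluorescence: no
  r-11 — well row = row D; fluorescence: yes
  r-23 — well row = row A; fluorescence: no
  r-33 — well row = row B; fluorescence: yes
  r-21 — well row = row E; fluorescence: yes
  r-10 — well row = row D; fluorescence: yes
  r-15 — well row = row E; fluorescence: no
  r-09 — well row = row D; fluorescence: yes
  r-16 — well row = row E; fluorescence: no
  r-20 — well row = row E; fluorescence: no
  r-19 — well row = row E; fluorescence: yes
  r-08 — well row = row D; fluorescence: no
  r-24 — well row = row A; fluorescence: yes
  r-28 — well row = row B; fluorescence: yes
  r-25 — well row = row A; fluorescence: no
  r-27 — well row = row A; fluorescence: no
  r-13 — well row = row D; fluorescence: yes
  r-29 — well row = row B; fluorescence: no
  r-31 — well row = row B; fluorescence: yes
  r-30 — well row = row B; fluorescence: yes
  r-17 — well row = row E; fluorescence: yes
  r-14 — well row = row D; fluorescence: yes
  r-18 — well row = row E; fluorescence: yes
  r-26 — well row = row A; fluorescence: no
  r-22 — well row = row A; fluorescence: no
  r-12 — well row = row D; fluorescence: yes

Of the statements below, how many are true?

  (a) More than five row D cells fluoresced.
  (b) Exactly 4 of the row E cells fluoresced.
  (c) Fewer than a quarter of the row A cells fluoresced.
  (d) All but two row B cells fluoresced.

4

(a) row D: |A| = 7, |A ∩ B| = 6; needs |A ∩ B| > 5 — true.
(b) row E: |A| = 7, |A ∩ B| = 4; needs |A ∩ B| = 4 — true.
(c) row A: |A| = 6, |A ∩ B| = 1; needs |A ∩ B| / |A| < 1/4 — true.
(d) row B: |A| = 6, |A ∩ B| = 4; needs |A ∖ B| = 2 — true.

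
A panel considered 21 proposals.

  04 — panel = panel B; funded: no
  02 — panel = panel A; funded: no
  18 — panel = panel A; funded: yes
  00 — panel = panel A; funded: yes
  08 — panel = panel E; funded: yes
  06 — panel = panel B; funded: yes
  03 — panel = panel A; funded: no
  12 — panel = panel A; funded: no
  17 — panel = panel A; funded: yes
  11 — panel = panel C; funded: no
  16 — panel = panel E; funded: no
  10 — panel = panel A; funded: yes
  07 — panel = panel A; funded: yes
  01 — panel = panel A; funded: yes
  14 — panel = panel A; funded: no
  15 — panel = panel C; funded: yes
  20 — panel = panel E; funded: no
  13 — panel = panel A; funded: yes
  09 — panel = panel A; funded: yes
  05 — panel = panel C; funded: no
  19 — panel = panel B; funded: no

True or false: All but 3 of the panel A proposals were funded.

False

The determiner here denotes the relation: |A ∖ B| = 3.
A (the restrictor) = {02, 18, 00, 03, 12, 17, 10, 07, 01, 14, 13, 09}, |A| = 12.
A ∖ B = {02, 03, 12, 14}, so |A ∖ B| = 4.
|A ∖ B| = 4, so the statement is false.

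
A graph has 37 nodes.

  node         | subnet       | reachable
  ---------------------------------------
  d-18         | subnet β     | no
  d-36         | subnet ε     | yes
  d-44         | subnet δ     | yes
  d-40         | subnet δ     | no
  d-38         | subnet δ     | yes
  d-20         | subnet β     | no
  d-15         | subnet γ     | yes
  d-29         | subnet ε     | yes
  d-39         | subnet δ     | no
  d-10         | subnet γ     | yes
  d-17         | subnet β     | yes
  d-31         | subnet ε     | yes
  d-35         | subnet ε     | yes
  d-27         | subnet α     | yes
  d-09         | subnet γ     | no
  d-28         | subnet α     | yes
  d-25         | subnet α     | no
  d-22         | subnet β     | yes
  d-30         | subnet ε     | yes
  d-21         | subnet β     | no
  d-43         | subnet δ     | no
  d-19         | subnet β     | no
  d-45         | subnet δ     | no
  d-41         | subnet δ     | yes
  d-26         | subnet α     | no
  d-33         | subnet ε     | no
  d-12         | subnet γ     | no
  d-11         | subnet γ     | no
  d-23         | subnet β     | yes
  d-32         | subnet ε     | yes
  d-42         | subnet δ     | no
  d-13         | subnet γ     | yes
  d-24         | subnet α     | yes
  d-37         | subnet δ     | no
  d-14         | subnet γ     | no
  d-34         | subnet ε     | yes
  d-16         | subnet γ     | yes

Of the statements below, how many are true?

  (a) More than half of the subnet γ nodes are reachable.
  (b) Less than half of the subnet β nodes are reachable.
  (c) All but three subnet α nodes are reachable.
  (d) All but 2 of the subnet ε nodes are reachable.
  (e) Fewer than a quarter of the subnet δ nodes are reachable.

(a) subnet γ: |A| = 8, |A ∩ B| = 4; needs |A ∩ B| > |A ∖ B| — false.
(b) subnet β: |A| = 7, |A ∩ B| = 3; needs |A ∩ B| < |A ∖ B| — true.
(c) subnet α: |A| = 5, |A ∩ B| = 3; needs |A ∖ B| = 3 — false.
(d) subnet ε: |A| = 8, |A ∩ B| = 7; needs |A ∖ B| = 2 — false.
(e) subnet δ: |A| = 9, |A ∩ B| = 3; needs |A ∩ B| / |A| < 1/4 — false.

1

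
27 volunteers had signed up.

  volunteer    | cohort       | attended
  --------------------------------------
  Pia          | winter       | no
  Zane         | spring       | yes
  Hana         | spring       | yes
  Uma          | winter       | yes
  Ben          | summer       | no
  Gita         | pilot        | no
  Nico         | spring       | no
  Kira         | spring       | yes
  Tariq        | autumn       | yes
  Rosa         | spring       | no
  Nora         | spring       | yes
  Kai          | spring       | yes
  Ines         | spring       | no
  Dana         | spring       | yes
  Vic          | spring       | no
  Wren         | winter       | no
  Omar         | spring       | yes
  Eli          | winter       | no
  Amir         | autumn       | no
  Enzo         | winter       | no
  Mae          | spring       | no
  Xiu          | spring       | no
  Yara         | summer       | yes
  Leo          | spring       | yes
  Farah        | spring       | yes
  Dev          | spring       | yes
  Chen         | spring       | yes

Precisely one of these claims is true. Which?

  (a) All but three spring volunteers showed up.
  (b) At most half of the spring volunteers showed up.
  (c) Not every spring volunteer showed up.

|A| = 17, |A ∩ B| = 11, |A ∖ B| = 6.
(a) requires |A ∖ B| = 3: false.
(b) requires |A ∩ B| ≤ |A ∖ B|: false.
(c) requires A ⊄ B (|A ∖ B| ≥ 1): true.

(c)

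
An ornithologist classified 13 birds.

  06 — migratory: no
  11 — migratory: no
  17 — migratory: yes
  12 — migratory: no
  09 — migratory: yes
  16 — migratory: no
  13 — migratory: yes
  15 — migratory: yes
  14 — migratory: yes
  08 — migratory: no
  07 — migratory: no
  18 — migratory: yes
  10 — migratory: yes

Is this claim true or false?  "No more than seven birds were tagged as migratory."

True

The determiner here denotes the relation: |A ∩ B| ≤ 7.
A (the restrictor) = {06, 11, 17, 12, 09, 16, 13, 15, 14, 08, 07, 18, 10}, |A| = 13.
A ∩ B = {17, 09, 13, 15, 14, 18, 10}, so |A ∩ B| = 7.
|A ∩ B| = 7, so the statement is true.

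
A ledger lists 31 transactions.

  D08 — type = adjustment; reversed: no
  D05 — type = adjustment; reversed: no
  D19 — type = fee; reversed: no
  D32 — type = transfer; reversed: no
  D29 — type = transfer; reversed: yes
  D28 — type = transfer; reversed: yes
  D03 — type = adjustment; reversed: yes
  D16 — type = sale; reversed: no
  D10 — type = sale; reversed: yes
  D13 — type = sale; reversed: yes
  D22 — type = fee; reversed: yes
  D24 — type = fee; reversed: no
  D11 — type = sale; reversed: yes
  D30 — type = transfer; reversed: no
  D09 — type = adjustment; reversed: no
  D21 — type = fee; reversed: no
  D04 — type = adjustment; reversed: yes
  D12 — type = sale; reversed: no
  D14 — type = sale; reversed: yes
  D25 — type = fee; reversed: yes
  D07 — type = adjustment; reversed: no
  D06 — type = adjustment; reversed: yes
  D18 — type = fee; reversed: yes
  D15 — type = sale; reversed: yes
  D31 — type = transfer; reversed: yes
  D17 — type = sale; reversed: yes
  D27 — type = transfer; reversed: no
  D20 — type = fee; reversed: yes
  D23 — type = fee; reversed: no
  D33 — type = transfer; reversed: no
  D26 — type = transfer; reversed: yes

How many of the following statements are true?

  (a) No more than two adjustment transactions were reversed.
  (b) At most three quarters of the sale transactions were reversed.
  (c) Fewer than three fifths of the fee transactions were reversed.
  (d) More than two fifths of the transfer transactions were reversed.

(a) adjustment: |A| = 7, |A ∩ B| = 3; needs |A ∩ B| ≤ 2 — false.
(b) sale: |A| = 8, |A ∩ B| = 6; needs |A ∩ B| / |A| ≤ 3/4 — true.
(c) fee: |A| = 8, |A ∩ B| = 4; needs |A ∩ B| / |A| < 3/5 — true.
(d) transfer: |A| = 8, |A ∩ B| = 4; needs |A ∩ B| / |A| > 2/5 — true.

3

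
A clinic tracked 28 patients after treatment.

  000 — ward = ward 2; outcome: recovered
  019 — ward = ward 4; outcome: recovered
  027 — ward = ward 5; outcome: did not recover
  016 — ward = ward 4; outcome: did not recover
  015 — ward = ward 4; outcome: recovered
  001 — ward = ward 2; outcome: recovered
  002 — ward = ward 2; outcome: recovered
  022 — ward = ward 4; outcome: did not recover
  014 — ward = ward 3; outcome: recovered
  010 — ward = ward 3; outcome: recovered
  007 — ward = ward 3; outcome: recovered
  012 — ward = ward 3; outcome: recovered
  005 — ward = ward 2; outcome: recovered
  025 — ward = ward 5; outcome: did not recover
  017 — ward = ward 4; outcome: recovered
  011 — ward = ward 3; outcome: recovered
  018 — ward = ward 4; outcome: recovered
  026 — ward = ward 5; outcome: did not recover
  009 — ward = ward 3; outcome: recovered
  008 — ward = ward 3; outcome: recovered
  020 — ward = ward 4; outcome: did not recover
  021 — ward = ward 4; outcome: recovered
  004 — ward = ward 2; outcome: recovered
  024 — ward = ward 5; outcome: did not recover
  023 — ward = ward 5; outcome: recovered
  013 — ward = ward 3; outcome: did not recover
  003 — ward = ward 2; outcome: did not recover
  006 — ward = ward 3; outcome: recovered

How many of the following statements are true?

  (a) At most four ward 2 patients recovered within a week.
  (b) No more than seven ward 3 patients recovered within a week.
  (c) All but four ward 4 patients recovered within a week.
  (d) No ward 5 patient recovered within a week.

(a) ward 2: |A| = 6, |A ∩ B| = 5; needs |A ∩ B| ≤ 4 — false.
(b) ward 3: |A| = 9, |A ∩ B| = 8; needs |A ∩ B| ≤ 7 — false.
(c) ward 4: |A| = 8, |A ∩ B| = 5; needs |A ∖ B| = 4 — false.
(d) ward 5: |A| = 5, |A ∩ B| = 1; needs A ∩ B = ∅ (|A ∩ B| = 0) — false.

0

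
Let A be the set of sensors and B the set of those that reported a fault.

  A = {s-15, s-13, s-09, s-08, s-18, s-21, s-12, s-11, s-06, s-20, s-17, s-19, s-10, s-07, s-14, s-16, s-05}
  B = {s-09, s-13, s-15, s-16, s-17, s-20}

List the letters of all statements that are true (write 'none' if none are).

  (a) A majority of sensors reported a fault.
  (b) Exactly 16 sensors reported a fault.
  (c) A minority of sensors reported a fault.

(c)

|A| = 17, |A ∩ B| = 6, |A ∖ B| = 11.
(a) |A ∩ B| > |A ∖ B|: fails.
(b) |A ∩ B| = 16: fails.
(c) |A ∩ B| < |A ∖ B|: holds.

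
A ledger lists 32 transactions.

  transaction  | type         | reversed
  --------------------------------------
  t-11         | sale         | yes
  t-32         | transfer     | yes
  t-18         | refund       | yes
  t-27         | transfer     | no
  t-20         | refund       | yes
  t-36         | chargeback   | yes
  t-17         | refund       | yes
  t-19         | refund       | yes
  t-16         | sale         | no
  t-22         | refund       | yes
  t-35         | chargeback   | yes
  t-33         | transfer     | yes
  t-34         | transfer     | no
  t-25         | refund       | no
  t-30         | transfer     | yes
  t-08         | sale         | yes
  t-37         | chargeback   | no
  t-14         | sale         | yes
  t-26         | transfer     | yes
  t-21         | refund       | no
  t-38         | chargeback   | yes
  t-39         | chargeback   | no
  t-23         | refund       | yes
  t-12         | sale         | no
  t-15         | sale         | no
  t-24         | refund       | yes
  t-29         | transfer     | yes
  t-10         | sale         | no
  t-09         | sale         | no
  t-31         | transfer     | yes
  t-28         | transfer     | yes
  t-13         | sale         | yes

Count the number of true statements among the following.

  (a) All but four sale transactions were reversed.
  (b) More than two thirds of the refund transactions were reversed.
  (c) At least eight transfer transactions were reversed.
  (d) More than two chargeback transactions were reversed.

(a) sale: |A| = 9, |A ∩ B| = 4; needs |A ∖ B| = 4 — false.
(b) refund: |A| = 9, |A ∩ B| = 7; needs |A ∩ B| / |A| > 2/3 — true.
(c) transfer: |A| = 9, |A ∩ B| = 7; needs |A ∩ B| ≥ 8 — false.
(d) chargeback: |A| = 5, |A ∩ B| = 3; needs |A ∩ B| > 2 — true.

2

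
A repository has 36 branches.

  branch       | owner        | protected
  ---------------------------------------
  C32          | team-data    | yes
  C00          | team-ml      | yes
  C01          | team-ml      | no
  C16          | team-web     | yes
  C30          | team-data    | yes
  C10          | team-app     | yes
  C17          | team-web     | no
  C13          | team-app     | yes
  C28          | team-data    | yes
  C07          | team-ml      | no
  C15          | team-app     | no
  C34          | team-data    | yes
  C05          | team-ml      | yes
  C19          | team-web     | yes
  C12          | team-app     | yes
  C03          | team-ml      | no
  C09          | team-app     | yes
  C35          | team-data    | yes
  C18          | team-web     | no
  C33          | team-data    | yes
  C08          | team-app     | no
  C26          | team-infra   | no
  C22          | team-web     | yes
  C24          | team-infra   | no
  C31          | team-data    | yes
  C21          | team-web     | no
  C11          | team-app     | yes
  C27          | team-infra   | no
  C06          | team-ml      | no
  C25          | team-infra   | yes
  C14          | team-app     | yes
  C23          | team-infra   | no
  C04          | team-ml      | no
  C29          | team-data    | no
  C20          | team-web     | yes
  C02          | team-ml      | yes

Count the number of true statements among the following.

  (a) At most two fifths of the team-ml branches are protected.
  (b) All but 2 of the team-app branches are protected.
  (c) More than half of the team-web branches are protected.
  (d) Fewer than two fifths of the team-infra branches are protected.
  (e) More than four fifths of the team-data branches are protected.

5

(a) team-ml: |A| = 8, |A ∩ B| = 3; needs |A ∩ B| / |A| ≤ 2/5 — true.
(b) team-app: |A| = 8, |A ∩ B| = 6; needs |A ∖ B| = 2 — true.
(c) team-web: |A| = 7, |A ∩ B| = 4; needs |A ∩ B| > |A ∖ B| — true.
(d) team-infra: |A| = 5, |A ∩ B| = 1; needs |A ∩ B| / |A| < 2/5 — true.
(e) team-data: |A| = 8, |A ∩ B| = 7; needs |A ∩ B| / |A| > 4/5 — true.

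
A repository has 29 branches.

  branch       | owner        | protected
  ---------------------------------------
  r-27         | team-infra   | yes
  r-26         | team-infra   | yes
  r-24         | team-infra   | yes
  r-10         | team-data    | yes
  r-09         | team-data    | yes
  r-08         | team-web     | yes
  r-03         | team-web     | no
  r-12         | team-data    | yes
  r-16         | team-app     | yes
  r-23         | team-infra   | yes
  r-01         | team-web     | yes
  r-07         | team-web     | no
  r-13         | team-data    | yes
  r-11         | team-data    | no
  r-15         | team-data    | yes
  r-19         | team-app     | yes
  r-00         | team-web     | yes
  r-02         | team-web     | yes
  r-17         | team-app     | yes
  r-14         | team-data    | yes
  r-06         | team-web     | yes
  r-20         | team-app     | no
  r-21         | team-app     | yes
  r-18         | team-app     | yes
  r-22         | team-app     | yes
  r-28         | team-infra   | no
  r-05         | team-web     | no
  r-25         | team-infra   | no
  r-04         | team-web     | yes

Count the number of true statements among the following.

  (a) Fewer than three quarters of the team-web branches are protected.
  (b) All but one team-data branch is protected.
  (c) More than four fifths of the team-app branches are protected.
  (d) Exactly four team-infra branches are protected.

4

(a) team-web: |A| = 9, |A ∩ B| = 6; needs |A ∩ B| / |A| < 3/4 — true.
(b) team-data: |A| = 7, |A ∩ B| = 6; needs |A ∖ B| = 1 — true.
(c) team-app: |A| = 7, |A ∩ B| = 6; needs |A ∩ B| / |A| > 4/5 — true.
(d) team-infra: |A| = 6, |A ∩ B| = 4; needs |A ∩ B| = 4 — true.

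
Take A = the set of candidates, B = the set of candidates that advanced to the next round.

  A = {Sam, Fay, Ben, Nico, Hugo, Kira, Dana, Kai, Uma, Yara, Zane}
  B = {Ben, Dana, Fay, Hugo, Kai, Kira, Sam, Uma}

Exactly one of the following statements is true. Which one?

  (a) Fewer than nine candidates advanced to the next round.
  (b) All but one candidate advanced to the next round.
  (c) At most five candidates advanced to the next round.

|A| = 11, |A ∩ B| = 8, |A ∖ B| = 3.
(a) requires |A ∩ B| < 9: true.
(b) requires |A ∖ B| = 1: false.
(c) requires |A ∩ B| ≤ 5: false.

(a)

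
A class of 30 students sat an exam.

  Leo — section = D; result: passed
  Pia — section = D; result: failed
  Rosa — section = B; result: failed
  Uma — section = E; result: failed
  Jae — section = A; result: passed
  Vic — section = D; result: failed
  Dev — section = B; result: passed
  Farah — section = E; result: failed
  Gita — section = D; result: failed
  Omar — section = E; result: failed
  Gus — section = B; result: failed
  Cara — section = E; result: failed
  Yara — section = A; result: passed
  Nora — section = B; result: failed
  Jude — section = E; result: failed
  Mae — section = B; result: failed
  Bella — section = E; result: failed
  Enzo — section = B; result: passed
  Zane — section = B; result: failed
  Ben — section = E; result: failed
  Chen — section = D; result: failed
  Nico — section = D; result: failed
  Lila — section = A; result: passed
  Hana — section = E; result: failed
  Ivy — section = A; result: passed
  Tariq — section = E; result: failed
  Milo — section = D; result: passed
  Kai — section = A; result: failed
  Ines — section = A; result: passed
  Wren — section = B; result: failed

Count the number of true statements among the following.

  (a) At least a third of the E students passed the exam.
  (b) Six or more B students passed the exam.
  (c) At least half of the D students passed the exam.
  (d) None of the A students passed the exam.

(a) E: |A| = 9, |A ∩ B| = 0; needs |A ∩ B| / |A| ≥ 1/3 — false.
(b) B: |A| = 8, |A ∩ B| = 2; needs |A ∩ B| ≥ 6 — false.
(c) D: |A| = 7, |A ∩ B| = 2; needs |A ∩ B| ≥ |A ∖ B| — false.
(d) A: |A| = 6, |A ∩ B| = 5; needs A ∩ B = ∅ (|A ∩ B| = 0) — false.

0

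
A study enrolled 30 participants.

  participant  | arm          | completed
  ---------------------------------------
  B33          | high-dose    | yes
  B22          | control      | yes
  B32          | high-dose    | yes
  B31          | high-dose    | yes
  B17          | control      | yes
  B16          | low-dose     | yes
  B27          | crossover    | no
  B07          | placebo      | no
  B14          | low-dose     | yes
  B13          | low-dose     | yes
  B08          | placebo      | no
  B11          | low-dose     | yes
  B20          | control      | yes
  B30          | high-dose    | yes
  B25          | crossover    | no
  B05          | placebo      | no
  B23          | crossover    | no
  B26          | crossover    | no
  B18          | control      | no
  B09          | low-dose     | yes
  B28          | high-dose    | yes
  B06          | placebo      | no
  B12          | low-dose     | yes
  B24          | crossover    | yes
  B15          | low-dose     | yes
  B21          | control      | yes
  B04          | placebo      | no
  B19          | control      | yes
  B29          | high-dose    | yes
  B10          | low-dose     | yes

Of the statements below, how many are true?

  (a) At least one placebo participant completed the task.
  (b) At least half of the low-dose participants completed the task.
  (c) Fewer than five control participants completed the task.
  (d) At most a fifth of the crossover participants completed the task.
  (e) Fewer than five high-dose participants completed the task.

2

(a) placebo: |A| = 5, |A ∩ B| = 0; needs A ∩ B ≠ ∅ (|A ∩ B| ≥ 1) — false.
(b) low-dose: |A| = 8, |A ∩ B| = 8; needs |A ∩ B| ≥ |A ∖ B| — true.
(c) control: |A| = 6, |A ∩ B| = 5; needs |A ∩ B| < 5 — false.
(d) crossover: |A| = 5, |A ∩ B| = 1; needs |A ∩ B| / |A| ≤ 1/5 — true.
(e) high-dose: |A| = 6, |A ∩ B| = 6; needs |A ∩ B| < 5 — false.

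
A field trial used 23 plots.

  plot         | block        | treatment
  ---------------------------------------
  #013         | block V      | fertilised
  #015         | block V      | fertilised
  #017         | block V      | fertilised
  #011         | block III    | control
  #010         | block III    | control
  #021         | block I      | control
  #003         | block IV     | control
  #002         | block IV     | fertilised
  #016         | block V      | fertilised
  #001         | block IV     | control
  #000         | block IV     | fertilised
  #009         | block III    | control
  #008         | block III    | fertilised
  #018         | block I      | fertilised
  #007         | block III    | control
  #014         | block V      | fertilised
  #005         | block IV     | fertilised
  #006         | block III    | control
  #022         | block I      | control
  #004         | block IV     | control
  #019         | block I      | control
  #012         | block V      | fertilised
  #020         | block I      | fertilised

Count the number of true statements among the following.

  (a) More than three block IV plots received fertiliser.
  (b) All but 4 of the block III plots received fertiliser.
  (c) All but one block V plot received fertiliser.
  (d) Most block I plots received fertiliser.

0

(a) block IV: |A| = 6, |A ∩ B| = 3; needs |A ∩ B| > 3 — false.
(b) block III: |A| = 6, |A ∩ B| = 1; needs |A ∖ B| = 4 — false.
(c) block V: |A| = 6, |A ∩ B| = 6; needs |A ∖ B| = 1 — false.
(d) block I: |A| = 5, |A ∩ B| = 2; needs |A ∩ B| > |A ∖ B| — false.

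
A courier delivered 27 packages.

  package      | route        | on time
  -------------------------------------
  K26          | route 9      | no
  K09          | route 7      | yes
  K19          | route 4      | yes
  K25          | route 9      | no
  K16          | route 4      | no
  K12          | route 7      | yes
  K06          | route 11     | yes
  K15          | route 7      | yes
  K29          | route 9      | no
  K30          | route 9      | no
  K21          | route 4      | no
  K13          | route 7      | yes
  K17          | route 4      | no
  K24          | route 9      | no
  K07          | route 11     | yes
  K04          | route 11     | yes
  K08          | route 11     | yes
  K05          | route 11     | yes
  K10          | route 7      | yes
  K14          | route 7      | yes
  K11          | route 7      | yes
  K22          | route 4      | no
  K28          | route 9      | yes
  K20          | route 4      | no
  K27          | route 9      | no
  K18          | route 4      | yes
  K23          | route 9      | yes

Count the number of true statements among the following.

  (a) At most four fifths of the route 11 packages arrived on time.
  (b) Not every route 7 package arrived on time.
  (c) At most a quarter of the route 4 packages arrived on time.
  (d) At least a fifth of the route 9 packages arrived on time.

(a) route 11: |A| = 5, |A ∩ B| = 5; needs |A ∩ B| / |A| ≤ 4/5 — false.
(b) route 7: |A| = 7, |A ∩ B| = 7; needs A ⊄ B (|A ∖ B| ≥ 1) — false.
(c) route 4: |A| = 7, |A ∩ B| = 2; needs |A ∩ B| / |A| ≤ 1/4 — false.
(d) route 9: |A| = 8, |A ∩ B| = 2; needs |A ∩ B| / |A| ≥ 1/5 — true.

1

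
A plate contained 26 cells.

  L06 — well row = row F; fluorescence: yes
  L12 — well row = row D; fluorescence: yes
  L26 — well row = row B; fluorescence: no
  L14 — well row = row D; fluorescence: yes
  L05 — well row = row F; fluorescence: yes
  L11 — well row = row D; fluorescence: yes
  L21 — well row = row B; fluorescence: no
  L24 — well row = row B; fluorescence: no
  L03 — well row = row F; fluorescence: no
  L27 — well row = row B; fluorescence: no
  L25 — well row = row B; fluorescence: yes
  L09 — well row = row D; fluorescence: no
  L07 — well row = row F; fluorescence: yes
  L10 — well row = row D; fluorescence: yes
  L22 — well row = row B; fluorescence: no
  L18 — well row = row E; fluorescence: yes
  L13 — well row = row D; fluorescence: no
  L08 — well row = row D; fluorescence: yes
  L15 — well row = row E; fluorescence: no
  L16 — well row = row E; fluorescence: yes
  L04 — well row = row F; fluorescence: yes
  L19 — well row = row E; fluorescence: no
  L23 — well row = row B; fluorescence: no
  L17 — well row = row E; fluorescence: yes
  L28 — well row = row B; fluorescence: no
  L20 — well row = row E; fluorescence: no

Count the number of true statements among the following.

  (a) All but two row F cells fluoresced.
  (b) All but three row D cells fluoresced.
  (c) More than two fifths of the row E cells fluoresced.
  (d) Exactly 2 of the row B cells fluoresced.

(a) row F: |A| = 5, |A ∩ B| = 4; needs |A ∖ B| = 2 — false.
(b) row D: |A| = 7, |A ∩ B| = 5; needs |A ∖ B| = 3 — false.
(c) row E: |A| = 6, |A ∩ B| = 3; needs |A ∩ B| / |A| > 2/5 — true.
(d) row B: |A| = 8, |A ∩ B| = 1; needs |A ∩ B| = 2 — false.

1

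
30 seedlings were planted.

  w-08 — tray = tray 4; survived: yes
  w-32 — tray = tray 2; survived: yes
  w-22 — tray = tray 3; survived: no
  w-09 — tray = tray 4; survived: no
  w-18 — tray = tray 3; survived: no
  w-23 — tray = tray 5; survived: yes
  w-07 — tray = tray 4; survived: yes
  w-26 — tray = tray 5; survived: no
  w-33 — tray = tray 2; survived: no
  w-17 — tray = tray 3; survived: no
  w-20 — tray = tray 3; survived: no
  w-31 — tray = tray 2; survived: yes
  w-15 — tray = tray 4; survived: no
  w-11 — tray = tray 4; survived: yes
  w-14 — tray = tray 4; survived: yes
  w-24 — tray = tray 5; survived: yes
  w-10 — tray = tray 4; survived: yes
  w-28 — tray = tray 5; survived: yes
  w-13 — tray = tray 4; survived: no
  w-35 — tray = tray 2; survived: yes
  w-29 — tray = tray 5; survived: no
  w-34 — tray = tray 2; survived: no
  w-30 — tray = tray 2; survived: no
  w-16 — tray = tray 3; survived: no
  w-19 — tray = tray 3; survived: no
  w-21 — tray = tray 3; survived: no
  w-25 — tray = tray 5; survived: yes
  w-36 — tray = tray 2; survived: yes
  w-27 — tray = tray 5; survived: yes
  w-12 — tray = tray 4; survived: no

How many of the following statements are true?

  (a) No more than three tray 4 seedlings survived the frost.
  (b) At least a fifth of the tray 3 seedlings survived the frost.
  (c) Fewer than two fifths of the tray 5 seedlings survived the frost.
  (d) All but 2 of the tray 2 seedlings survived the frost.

0

(a) tray 4: |A| = 9, |A ∩ B| = 5; needs |A ∩ B| ≤ 3 — false.
(b) tray 3: |A| = 7, |A ∩ B| = 0; needs |A ∩ B| / |A| ≥ 1/5 — false.
(c) tray 5: |A| = 7, |A ∩ B| = 5; needs |A ∩ B| / |A| < 2/5 — false.
(d) tray 2: |A| = 7, |A ∩ B| = 4; needs |A ∖ B| = 2 — false.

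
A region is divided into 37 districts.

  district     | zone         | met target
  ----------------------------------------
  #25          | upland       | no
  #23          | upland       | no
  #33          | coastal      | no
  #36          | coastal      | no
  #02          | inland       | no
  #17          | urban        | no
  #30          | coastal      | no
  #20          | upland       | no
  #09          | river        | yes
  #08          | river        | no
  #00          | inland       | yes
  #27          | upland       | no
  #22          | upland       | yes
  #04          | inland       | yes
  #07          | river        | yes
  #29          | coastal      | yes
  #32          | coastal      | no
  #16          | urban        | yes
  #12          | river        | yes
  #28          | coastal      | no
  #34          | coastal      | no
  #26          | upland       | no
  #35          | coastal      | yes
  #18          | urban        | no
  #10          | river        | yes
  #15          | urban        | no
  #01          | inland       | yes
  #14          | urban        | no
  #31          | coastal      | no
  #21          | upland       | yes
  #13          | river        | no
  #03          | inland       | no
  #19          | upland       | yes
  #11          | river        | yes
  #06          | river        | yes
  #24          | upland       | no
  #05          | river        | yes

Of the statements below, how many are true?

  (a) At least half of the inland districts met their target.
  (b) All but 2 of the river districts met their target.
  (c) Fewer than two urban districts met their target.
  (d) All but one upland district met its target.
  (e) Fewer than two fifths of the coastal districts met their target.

(a) inland: |A| = 5, |A ∩ B| = 3; needs |A ∩ B| ≥ |A ∖ B| — true.
(b) river: |A| = 9, |A ∩ B| = 7; needs |A ∖ B| = 2 — true.
(c) urban: |A| = 5, |A ∩ B| = 1; needs |A ∩ B| < 2 — true.
(d) upland: |A| = 9, |A ∩ B| = 3; needs |A ∖ B| = 1 — false.
(e) coastal: |A| = 9, |A ∩ B| = 2; needs |A ∩ B| / |A| < 2/5 — true.

4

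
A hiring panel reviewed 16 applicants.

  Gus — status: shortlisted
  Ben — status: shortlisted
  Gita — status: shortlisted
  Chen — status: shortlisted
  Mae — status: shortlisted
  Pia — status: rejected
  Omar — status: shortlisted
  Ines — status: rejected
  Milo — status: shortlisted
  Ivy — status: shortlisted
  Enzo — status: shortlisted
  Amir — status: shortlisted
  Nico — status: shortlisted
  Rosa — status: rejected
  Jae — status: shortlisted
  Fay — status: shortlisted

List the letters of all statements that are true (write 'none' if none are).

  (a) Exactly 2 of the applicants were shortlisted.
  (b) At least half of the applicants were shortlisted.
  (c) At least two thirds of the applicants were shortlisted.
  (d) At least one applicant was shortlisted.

|A| = 16, |A ∩ B| = 13, |A ∖ B| = 3.
(a) |A ∩ B| = 2: fails.
(b) |A ∩ B| ≥ |A ∖ B|: holds.
(c) |A ∩ B| / |A| ≥ 2/3: holds.
(d) A ∩ B ≠ ∅ (|A ∩ B| ≥ 1): holds.

(b), (c), (d)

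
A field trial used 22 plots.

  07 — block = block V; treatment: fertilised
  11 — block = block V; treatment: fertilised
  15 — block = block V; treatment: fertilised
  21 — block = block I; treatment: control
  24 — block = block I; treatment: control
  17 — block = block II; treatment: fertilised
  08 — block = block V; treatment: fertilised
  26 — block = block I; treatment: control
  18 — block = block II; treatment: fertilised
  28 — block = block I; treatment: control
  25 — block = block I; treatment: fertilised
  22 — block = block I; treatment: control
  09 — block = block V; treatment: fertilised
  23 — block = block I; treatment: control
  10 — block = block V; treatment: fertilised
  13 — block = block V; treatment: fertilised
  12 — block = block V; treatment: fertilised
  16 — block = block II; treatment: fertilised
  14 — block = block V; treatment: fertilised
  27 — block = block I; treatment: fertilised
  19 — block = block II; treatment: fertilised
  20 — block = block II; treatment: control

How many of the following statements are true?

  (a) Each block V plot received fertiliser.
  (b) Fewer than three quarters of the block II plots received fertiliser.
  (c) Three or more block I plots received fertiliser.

(a) block V: |A| = 9, |A ∩ B| = 9; needs A ⊆ B, i.e. every element of A is in B (|A ∖ B| = 0) — true.
(b) block II: |A| = 5, |A ∩ B| = 4; needs |A ∩ B| / |A| < 3/4 — false.
(c) block I: |A| = 8, |A ∩ B| = 2; needs |A ∩ B| ≥ 3 — false.

1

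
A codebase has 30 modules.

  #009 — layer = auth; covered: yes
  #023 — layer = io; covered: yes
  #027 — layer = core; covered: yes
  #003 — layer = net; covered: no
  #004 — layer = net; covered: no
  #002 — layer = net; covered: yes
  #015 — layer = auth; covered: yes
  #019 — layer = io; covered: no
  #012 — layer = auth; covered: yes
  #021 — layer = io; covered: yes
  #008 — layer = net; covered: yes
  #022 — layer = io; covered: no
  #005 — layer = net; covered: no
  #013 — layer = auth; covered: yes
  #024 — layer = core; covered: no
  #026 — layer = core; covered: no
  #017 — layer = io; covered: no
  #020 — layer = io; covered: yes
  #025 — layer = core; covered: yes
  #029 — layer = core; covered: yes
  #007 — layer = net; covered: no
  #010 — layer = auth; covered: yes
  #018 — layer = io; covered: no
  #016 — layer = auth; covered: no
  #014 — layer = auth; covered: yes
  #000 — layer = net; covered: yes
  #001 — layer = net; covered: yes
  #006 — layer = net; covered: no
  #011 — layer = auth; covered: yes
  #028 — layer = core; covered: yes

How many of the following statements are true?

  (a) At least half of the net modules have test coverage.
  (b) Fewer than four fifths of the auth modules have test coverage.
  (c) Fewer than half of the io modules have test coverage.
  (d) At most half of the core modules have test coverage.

(a) net: |A| = 9, |A ∩ B| = 4; needs |A ∩ B| ≥ |A ∖ B| — false.
(b) auth: |A| = 8, |A ∩ B| = 7; needs |A ∩ B| / |A| < 4/5 — false.
(c) io: |A| = 7, |A ∩ B| = 3; needs |A ∩ B| < |A ∖ B| — true.
(d) core: |A| = 6, |A ∩ B| = 4; needs |A ∩ B| ≤ |A ∖ B| — false.

1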